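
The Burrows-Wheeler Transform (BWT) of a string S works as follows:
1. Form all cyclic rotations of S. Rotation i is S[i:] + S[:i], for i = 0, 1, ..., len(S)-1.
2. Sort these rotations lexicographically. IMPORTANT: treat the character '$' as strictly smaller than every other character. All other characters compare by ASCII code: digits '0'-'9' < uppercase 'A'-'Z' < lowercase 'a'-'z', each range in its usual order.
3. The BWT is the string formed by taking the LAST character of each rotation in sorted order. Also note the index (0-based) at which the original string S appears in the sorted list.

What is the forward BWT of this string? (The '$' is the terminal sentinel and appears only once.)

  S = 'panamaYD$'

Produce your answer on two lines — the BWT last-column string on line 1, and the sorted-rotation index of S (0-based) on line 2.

All 9 rotations (rotation i = S[i:]+S[:i]):
  rot[0] = panamaYD$
  rot[1] = anamaYD$p
  rot[2] = namaYD$pa
  rot[3] = amaYD$pan
  rot[4] = maYD$pana
  rot[5] = aYD$panam
  rot[6] = YD$panama
  rot[7] = D$panamaY
  rot[8] = $panamaYD
Sorted (with $ < everything):
  sorted[0] = $panamaYD  (last char: 'D')
  sorted[1] = D$panamaY  (last char: 'Y')
  sorted[2] = YD$panama  (last char: 'a')
  sorted[3] = aYD$panam  (last char: 'm')
  sorted[4] = amaYD$pan  (last char: 'n')
  sorted[5] = anamaYD$p  (last char: 'p')
  sorted[6] = maYD$pana  (last char: 'a')
  sorted[7] = namaYD$pa  (last char: 'a')
  sorted[8] = panamaYD$  (last char: '$')
Last column: DYamnpaa$
Original string S is at sorted index 8

Answer: DYamnpaa$
8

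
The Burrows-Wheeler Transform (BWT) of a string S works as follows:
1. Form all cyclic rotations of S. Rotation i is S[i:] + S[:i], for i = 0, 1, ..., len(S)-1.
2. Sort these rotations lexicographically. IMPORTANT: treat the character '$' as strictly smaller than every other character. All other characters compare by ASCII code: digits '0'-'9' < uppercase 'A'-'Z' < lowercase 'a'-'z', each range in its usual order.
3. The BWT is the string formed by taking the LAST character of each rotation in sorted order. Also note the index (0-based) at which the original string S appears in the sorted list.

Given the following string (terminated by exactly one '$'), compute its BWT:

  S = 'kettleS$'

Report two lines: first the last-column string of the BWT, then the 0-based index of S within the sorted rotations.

All 8 rotations (rotation i = S[i:]+S[:i]):
  rot[0] = kettleS$
  rot[1] = ettleS$k
  rot[2] = ttleS$ke
  rot[3] = tleS$ket
  rot[4] = leS$kett
  rot[5] = eS$kettl
  rot[6] = S$kettle
  rot[7] = $kettleS
Sorted (with $ < everything):
  sorted[0] = $kettleS  (last char: 'S')
  sorted[1] = S$kettle  (last char: 'e')
  sorted[2] = eS$kettl  (last char: 'l')
  sorted[3] = ettleS$k  (last char: 'k')
  sorted[4] = kettleS$  (last char: '$')
  sorted[5] = leS$kett  (last char: 't')
  sorted[6] = tleS$ket  (last char: 't')
  sorted[7] = ttleS$ke  (last char: 'e')
Last column: Selk$tte
Original string S is at sorted index 4

Answer: Selk$tte
4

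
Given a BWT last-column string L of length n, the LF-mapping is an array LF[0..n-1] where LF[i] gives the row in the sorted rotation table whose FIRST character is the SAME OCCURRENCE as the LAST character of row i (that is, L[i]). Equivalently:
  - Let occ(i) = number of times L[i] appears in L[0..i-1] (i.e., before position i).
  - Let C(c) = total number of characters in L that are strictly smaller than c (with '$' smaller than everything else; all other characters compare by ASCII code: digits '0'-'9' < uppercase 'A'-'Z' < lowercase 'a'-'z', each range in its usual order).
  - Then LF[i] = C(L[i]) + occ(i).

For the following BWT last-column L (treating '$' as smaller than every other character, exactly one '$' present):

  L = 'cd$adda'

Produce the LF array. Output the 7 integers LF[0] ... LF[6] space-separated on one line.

Char counts: '$':1, 'a':2, 'c':1, 'd':3
C (first-col start): C('$')=0, C('a')=1, C('c')=3, C('d')=4
L[0]='c': occ=0, LF[0]=C('c')+0=3+0=3
L[1]='d': occ=0, LF[1]=C('d')+0=4+0=4
L[2]='$': occ=0, LF[2]=C('$')+0=0+0=0
L[3]='a': occ=0, LF[3]=C('a')+0=1+0=1
L[4]='d': occ=1, LF[4]=C('d')+1=4+1=5
L[5]='d': occ=2, LF[5]=C('d')+2=4+2=6
L[6]='a': occ=1, LF[6]=C('a')+1=1+1=2

Answer: 3 4 0 1 5 6 2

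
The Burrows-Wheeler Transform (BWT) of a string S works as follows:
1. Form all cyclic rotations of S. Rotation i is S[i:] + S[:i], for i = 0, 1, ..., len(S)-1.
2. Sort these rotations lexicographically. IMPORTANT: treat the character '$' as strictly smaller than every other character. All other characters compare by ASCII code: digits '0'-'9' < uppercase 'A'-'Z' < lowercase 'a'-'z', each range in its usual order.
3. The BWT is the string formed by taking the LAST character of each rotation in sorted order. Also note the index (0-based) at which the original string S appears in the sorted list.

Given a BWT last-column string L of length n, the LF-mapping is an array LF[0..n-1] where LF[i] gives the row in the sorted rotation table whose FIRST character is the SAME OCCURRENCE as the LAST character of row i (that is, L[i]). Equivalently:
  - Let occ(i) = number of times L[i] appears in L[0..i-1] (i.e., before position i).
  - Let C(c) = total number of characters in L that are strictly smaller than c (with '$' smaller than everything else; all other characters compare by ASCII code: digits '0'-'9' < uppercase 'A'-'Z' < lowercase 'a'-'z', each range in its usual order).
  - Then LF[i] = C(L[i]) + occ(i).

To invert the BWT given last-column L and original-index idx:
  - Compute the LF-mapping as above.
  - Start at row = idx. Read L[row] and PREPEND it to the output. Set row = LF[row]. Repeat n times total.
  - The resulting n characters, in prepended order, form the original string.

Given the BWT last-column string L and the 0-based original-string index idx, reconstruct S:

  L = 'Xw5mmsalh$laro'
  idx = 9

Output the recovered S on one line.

Answer: marshmallow5X$

Derivation:
LF mapping: 2 13 1 8 9 12 3 6 5 0 7 4 11 10
Walk LF starting at row 9, prepending L[row]:
  step 1: row=9, L[9]='$', prepend. Next row=LF[9]=0
  step 2: row=0, L[0]='X', prepend. Next row=LF[0]=2
  step 3: row=2, L[2]='5', prepend. Next row=LF[2]=1
  step 4: row=1, L[1]='w', prepend. Next row=LF[1]=13
  step 5: row=13, L[13]='o', prepend. Next row=LF[13]=10
  step 6: row=10, L[10]='l', prepend. Next row=LF[10]=7
  step 7: row=7, L[7]='l', prepend. Next row=LF[7]=6
  step 8: row=6, L[6]='a', prepend. Next row=LF[6]=3
  step 9: row=3, L[3]='m', prepend. Next row=LF[3]=8
  step 10: row=8, L[8]='h', prepend. Next row=LF[8]=5
  step 11: row=5, L[5]='s', prepend. Next row=LF[5]=12
  step 12: row=12, L[12]='r', prepend. Next row=LF[12]=11
  step 13: row=11, L[11]='a', prepend. Next row=LF[11]=4
  step 14: row=4, L[4]='m', prepend. Next row=LF[4]=9
Reversed output: marshmallow5X$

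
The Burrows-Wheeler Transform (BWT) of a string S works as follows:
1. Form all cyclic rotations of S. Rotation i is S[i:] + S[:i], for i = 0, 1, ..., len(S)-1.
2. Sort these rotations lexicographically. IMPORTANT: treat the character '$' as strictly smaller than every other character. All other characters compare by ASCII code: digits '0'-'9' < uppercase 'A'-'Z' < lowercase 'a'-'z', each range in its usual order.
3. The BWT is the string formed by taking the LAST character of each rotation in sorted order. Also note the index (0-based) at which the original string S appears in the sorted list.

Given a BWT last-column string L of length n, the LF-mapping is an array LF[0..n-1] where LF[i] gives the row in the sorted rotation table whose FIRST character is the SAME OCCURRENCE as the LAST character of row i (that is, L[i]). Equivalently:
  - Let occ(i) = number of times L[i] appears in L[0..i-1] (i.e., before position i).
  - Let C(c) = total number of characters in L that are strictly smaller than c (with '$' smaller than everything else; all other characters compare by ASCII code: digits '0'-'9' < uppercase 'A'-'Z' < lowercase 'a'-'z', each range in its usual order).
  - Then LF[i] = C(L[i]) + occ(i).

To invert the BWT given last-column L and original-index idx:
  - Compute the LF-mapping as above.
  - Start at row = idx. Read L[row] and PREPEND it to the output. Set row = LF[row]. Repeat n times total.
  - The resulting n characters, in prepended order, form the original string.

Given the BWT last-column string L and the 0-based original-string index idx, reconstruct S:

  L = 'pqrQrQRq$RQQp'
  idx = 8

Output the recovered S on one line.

LF mapping: 7 9 11 1 12 2 5 10 0 6 3 4 8
Walk LF starting at row 8, prepending L[row]:
  step 1: row=8, L[8]='$', prepend. Next row=LF[8]=0
  step 2: row=0, L[0]='p', prepend. Next row=LF[0]=7
  step 3: row=7, L[7]='q', prepend. Next row=LF[7]=10
  step 4: row=10, L[10]='Q', prepend. Next row=LF[10]=3
  step 5: row=3, L[3]='Q', prepend. Next row=LF[3]=1
  step 6: row=1, L[1]='q', prepend. Next row=LF[1]=9
  step 7: row=9, L[9]='R', prepend. Next row=LF[9]=6
  step 8: row=6, L[6]='R', prepend. Next row=LF[6]=5
  step 9: row=5, L[5]='Q', prepend. Next row=LF[5]=2
  step 10: row=2, L[2]='r', prepend. Next row=LF[2]=11
  step 11: row=11, L[11]='Q', prepend. Next row=LF[11]=4
  step 12: row=4, L[4]='r', prepend. Next row=LF[4]=12
  step 13: row=12, L[12]='p', prepend. Next row=LF[12]=8
Reversed output: prQrQRRqQQqp$

Answer: prQrQRRqQQqp$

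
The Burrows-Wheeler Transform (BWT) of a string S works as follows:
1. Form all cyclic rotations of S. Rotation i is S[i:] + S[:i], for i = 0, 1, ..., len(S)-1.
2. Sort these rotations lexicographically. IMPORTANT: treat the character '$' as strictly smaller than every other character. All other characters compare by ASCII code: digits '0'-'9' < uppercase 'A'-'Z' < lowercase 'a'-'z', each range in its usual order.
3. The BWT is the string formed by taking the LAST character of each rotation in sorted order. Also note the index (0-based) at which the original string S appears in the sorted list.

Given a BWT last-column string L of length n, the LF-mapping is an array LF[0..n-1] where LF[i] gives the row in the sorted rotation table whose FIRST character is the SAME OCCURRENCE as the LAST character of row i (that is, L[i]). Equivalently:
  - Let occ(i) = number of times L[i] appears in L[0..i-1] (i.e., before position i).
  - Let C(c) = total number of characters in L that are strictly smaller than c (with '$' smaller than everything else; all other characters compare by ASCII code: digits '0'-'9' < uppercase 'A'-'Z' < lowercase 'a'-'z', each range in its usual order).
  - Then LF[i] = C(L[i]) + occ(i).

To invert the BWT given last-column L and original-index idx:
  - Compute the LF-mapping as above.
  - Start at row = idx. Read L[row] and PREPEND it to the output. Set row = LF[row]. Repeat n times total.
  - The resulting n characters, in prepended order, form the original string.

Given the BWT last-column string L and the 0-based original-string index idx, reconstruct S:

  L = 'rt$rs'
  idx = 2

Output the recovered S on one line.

LF mapping: 1 4 0 2 3
Walk LF starting at row 2, prepending L[row]:
  step 1: row=2, L[2]='$', prepend. Next row=LF[2]=0
  step 2: row=0, L[0]='r', prepend. Next row=LF[0]=1
  step 3: row=1, L[1]='t', prepend. Next row=LF[1]=4
  step 4: row=4, L[4]='s', prepend. Next row=LF[4]=3
  step 5: row=3, L[3]='r', prepend. Next row=LF[3]=2
Reversed output: rstr$

Answer: rstr$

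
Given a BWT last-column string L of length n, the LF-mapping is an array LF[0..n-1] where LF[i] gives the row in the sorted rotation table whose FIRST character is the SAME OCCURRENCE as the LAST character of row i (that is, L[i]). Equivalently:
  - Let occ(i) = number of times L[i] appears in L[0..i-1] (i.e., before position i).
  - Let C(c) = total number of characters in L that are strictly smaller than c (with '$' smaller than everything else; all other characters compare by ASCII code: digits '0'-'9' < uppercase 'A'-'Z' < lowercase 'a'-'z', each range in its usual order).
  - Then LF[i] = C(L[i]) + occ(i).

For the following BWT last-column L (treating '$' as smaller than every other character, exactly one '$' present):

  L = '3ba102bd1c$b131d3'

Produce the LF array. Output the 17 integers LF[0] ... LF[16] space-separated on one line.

Char counts: '$':1, '0':1, '1':4, '2':1, '3':3, 'a':1, 'b':3, 'c':1, 'd':2
C (first-col start): C('$')=0, C('0')=1, C('1')=2, C('2')=6, C('3')=7, C('a')=10, C('b')=11, C('c')=14, C('d')=15
L[0]='3': occ=0, LF[0]=C('3')+0=7+0=7
L[1]='b': occ=0, LF[1]=C('b')+0=11+0=11
L[2]='a': occ=0, LF[2]=C('a')+0=10+0=10
L[3]='1': occ=0, LF[3]=C('1')+0=2+0=2
L[4]='0': occ=0, LF[4]=C('0')+0=1+0=1
L[5]='2': occ=0, LF[5]=C('2')+0=6+0=6
L[6]='b': occ=1, LF[6]=C('b')+1=11+1=12
L[7]='d': occ=0, LF[7]=C('d')+0=15+0=15
L[8]='1': occ=1, LF[8]=C('1')+1=2+1=3
L[9]='c': occ=0, LF[9]=C('c')+0=14+0=14
L[10]='$': occ=0, LF[10]=C('$')+0=0+0=0
L[11]='b': occ=2, LF[11]=C('b')+2=11+2=13
L[12]='1': occ=2, LF[12]=C('1')+2=2+2=4
L[13]='3': occ=1, LF[13]=C('3')+1=7+1=8
L[14]='1': occ=3, LF[14]=C('1')+3=2+3=5
L[15]='d': occ=1, LF[15]=C('d')+1=15+1=16
L[16]='3': occ=2, LF[16]=C('3')+2=7+2=9

Answer: 7 11 10 2 1 6 12 15 3 14 0 13 4 8 5 16 9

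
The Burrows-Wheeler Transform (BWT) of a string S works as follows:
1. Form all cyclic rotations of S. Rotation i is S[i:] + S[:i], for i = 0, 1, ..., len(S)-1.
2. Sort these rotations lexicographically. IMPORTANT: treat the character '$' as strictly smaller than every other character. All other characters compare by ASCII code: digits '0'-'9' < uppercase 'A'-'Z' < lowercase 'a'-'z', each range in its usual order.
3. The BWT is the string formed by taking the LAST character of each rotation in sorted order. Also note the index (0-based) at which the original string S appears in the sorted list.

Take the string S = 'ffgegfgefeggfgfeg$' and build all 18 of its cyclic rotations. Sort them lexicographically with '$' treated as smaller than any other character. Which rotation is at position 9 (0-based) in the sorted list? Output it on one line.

All 18 rotations (rotation i = S[i:]+S[:i]):
  rot[0] = ffgegfgefeggfgfeg$
  rot[1] = fgegfgefeggfgfeg$f
  rot[2] = gegfgefeggfgfeg$ff
  rot[3] = egfgefeggfgfeg$ffg
  rot[4] = gfgefeggfgfeg$ffge
  rot[5] = fgefeggfgfeg$ffgeg
  rot[6] = gefeggfgfeg$ffgegf
  rot[7] = efeggfgfeg$ffgegfg
  rot[8] = feggfgfeg$ffgegfge
  rot[9] = eggfgfeg$ffgegfgef
  rot[10] = ggfgfeg$ffgegfgefe
  rot[11] = gfgfeg$ffgegfgefeg
  rot[12] = fgfeg$ffgegfgefegg
  rot[13] = gfeg$ffgegfgefeggf
  rot[14] = feg$ffgegfgefeggfg
  rot[15] = eg$ffgegfgefeggfgf
  rot[16] = g$ffgegfgefeggfgfe
  rot[17] = $ffgegfgefeggfgfeg
Sorted (with $ < everything):
  sorted[0] = $ffgegfgefeggfgfeg
  sorted[1] = efeggfgfeg$ffgegfg
  sorted[2] = eg$ffgegfgefeggfgf
  sorted[3] = egfgefeggfgfeg$ffg
  sorted[4] = eggfgfeg$ffgegfgef
  sorted[5] = feg$ffgegfgefeggfg
  sorted[6] = feggfgfeg$ffgegfge
  sorted[7] = ffgegfgefeggfgfeg$
  sorted[8] = fgefeggfgfeg$ffgeg
  sorted[9] = fgegfgefeggfgfeg$f
  sorted[10] = fgfeg$ffgegfgefegg
  sorted[11] = g$ffgegfgefeggfgfe
  sorted[12] = gefeggfgfeg$ffgegf
  sorted[13] = gegfgefeggfgfeg$ff
  sorted[14] = gfeg$ffgegfgefeggf
  sorted[15] = gfgefeggfgfeg$ffge
  sorted[16] = gfgfeg$ffgegfgefeg
  sorted[17] = ggfgfeg$ffgegfgefe
sorted[9] = fgegfgefeggfgfeg$f

Answer: fgegfgefeggfgfeg$f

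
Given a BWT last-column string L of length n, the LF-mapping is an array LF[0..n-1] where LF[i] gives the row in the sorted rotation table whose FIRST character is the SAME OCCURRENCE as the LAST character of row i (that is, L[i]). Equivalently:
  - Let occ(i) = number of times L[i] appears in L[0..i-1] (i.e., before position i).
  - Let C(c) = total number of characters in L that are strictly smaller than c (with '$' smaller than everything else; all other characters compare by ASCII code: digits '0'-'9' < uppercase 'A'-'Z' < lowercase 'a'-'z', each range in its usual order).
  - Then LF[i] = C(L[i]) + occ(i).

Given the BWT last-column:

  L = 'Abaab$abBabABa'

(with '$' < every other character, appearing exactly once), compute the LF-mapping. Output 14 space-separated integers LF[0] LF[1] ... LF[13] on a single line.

Answer: 1 10 5 6 11 0 7 12 3 8 13 2 4 9

Derivation:
Char counts: '$':1, 'A':2, 'B':2, 'a':5, 'b':4
C (first-col start): C('$')=0, C('A')=1, C('B')=3, C('a')=5, C('b')=10
L[0]='A': occ=0, LF[0]=C('A')+0=1+0=1
L[1]='b': occ=0, LF[1]=C('b')+0=10+0=10
L[2]='a': occ=0, LF[2]=C('a')+0=5+0=5
L[3]='a': occ=1, LF[3]=C('a')+1=5+1=6
L[4]='b': occ=1, LF[4]=C('b')+1=10+1=11
L[5]='$': occ=0, LF[5]=C('$')+0=0+0=0
L[6]='a': occ=2, LF[6]=C('a')+2=5+2=7
L[7]='b': occ=2, LF[7]=C('b')+2=10+2=12
L[8]='B': occ=0, LF[8]=C('B')+0=3+0=3
L[9]='a': occ=3, LF[9]=C('a')+3=5+3=8
L[10]='b': occ=3, LF[10]=C('b')+3=10+3=13
L[11]='A': occ=1, LF[11]=C('A')+1=1+1=2
L[12]='B': occ=1, LF[12]=C('B')+1=3+1=4
L[13]='a': occ=4, LF[13]=C('a')+4=5+4=9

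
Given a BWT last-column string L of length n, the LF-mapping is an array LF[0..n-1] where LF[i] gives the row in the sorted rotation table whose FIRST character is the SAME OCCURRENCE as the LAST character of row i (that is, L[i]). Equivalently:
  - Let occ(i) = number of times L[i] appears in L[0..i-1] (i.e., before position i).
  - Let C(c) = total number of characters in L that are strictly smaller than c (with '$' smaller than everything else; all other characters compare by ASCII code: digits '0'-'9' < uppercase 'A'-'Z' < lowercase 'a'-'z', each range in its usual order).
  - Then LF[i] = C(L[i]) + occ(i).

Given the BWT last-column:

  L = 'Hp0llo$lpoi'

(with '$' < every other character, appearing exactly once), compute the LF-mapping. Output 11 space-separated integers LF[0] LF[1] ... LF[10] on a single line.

Char counts: '$':1, '0':1, 'H':1, 'i':1, 'l':3, 'o':2, 'p':2
C (first-col start): C('$')=0, C('0')=1, C('H')=2, C('i')=3, C('l')=4, C('o')=7, C('p')=9
L[0]='H': occ=0, LF[0]=C('H')+0=2+0=2
L[1]='p': occ=0, LF[1]=C('p')+0=9+0=9
L[2]='0': occ=0, LF[2]=C('0')+0=1+0=1
L[3]='l': occ=0, LF[3]=C('l')+0=4+0=4
L[4]='l': occ=1, LF[4]=C('l')+1=4+1=5
L[5]='o': occ=0, LF[5]=C('o')+0=7+0=7
L[6]='$': occ=0, LF[6]=C('$')+0=0+0=0
L[7]='l': occ=2, LF[7]=C('l')+2=4+2=6
L[8]='p': occ=1, LF[8]=C('p')+1=9+1=10
L[9]='o': occ=1, LF[9]=C('o')+1=7+1=8
L[10]='i': occ=0, LF[10]=C('i')+0=3+0=3

Answer: 2 9 1 4 5 7 0 6 10 8 3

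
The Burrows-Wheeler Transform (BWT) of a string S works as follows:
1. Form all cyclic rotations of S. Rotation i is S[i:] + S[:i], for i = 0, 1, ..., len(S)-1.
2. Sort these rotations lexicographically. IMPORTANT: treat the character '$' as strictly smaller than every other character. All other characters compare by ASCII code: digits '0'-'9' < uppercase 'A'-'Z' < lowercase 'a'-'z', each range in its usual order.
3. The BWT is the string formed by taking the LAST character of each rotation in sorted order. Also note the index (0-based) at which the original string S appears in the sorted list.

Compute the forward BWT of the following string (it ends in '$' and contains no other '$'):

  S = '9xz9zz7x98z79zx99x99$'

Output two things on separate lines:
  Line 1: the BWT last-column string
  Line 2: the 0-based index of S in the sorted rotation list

All 21 rotations (rotation i = S[i:]+S[:i]):
  rot[0] = 9xz9zz7x98z79zx99x99$
  rot[1] = xz9zz7x98z79zx99x99$9
  rot[2] = z9zz7x98z79zx99x99$9x
  rot[3] = 9zz7x98z79zx99x99$9xz
  rot[4] = zz7x98z79zx99x99$9xz9
  rot[5] = z7x98z79zx99x99$9xz9z
  rot[6] = 7x98z79zx99x99$9xz9zz
  rot[7] = x98z79zx99x99$9xz9zz7
  rot[8] = 98z79zx99x99$9xz9zz7x
  rot[9] = 8z79zx99x99$9xz9zz7x9
  rot[10] = z79zx99x99$9xz9zz7x98
  rot[11] = 79zx99x99$9xz9zz7x98z
  rot[12] = 9zx99x99$9xz9zz7x98z7
  rot[13] = zx99x99$9xz9zz7x98z79
  rot[14] = x99x99$9xz9zz7x98z79z
  rot[15] = 99x99$9xz9zz7x98z79zx
  rot[16] = 9x99$9xz9zz7x98z79zx9
  rot[17] = x99$9xz9zz7x98z79zx99
  rot[18] = 99$9xz9zz7x98z79zx99x
  rot[19] = 9$9xz9zz7x98z79zx99x9
  rot[20] = $9xz9zz7x98z79zx99x99
Sorted (with $ < everything):
  sorted[0] = $9xz9zz7x98z79zx99x99  (last char: '9')
  sorted[1] = 79zx99x99$9xz9zz7x98z  (last char: 'z')
  sorted[2] = 7x98z79zx99x99$9xz9zz  (last char: 'z')
  sorted[3] = 8z79zx99x99$9xz9zz7x9  (last char: '9')
  sorted[4] = 9$9xz9zz7x98z79zx99x9  (last char: '9')
  sorted[5] = 98z79zx99x99$9xz9zz7x  (last char: 'x')
  sorted[6] = 99$9xz9zz7x98z79zx99x  (last char: 'x')
  sorted[7] = 99x99$9xz9zz7x98z79zx  (last char: 'x')
  sorted[8] = 9x99$9xz9zz7x98z79zx9  (last char: '9')
  sorted[9] = 9xz9zz7x98z79zx99x99$  (last char: '$')
  sorted[10] = 9zx99x99$9xz9zz7x98z7  (last char: '7')
  sorted[11] = 9zz7x98z79zx99x99$9xz  (last char: 'z')
  sorted[12] = x98z79zx99x99$9xz9zz7  (last char: '7')
  sorted[13] = x99$9xz9zz7x98z79zx99  (last char: '9')
  sorted[14] = x99x99$9xz9zz7x98z79z  (last char: 'z')
  sorted[15] = xz9zz7x98z79zx99x99$9  (last char: '9')
  sorted[16] = z79zx99x99$9xz9zz7x98  (last char: '8')
  sorted[17] = z7x98z79zx99x99$9xz9z  (last char: 'z')
  sorted[18] = z9zz7x98z79zx99x99$9x  (last char: 'x')
  sorted[19] = zx99x99$9xz9zz7x98z79  (last char: '9')
  sorted[20] = zz7x98z79zx99x99$9xz9  (last char: '9')
Last column: 9zz99xxx9$7z79z98zx99
Original string S is at sorted index 9

Answer: 9zz99xxx9$7z79z98zx99
9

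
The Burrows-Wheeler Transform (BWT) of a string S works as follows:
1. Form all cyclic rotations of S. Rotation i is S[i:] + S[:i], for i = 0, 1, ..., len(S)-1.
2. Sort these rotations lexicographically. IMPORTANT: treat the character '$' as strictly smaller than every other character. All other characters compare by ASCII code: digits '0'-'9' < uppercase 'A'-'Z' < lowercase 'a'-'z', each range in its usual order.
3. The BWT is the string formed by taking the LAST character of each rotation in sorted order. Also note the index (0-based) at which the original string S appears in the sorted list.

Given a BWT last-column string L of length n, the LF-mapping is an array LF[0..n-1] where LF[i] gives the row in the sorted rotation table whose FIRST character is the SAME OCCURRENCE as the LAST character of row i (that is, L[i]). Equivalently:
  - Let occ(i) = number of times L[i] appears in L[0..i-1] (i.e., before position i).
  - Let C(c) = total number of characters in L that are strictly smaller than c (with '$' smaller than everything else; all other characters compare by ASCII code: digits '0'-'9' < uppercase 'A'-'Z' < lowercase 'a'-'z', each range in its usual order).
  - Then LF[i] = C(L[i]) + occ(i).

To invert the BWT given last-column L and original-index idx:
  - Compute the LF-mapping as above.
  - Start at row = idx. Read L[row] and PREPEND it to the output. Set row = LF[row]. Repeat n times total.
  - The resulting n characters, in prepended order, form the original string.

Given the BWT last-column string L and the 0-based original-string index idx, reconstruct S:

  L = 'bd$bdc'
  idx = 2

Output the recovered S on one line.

Answer: bcddb$

Derivation:
LF mapping: 1 4 0 2 5 3
Walk LF starting at row 2, prepending L[row]:
  step 1: row=2, L[2]='$', prepend. Next row=LF[2]=0
  step 2: row=0, L[0]='b', prepend. Next row=LF[0]=1
  step 3: row=1, L[1]='d', prepend. Next row=LF[1]=4
  step 4: row=4, L[4]='d', prepend. Next row=LF[4]=5
  step 5: row=5, L[5]='c', prepend. Next row=LF[5]=3
  step 6: row=3, L[3]='b', prepend. Next row=LF[3]=2
Reversed output: bcddb$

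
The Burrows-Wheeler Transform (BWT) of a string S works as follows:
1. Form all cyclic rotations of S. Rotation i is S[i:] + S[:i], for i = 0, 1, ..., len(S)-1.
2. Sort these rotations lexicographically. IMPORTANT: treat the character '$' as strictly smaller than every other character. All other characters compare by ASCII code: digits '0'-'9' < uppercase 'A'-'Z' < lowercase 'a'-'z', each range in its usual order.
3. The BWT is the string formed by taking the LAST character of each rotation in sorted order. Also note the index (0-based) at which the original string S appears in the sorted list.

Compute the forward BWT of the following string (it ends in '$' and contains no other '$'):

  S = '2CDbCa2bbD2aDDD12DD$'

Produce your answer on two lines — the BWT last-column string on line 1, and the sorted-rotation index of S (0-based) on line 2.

All 20 rotations (rotation i = S[i:]+S[:i]):
  rot[0] = 2CDbCa2bbD2aDDD12DD$
  rot[1] = CDbCa2bbD2aDDD12DD$2
  rot[2] = DbCa2bbD2aDDD12DD$2C
  rot[3] = bCa2bbD2aDDD12DD$2CD
  rot[4] = Ca2bbD2aDDD12DD$2CDb
  rot[5] = a2bbD2aDDD12DD$2CDbC
  rot[6] = 2bbD2aDDD12DD$2CDbCa
  rot[7] = bbD2aDDD12DD$2CDbCa2
  rot[8] = bD2aDDD12DD$2CDbCa2b
  rot[9] = D2aDDD12DD$2CDbCa2bb
  rot[10] = 2aDDD12DD$2CDbCa2bbD
  rot[11] = aDDD12DD$2CDbCa2bbD2
  rot[12] = DDD12DD$2CDbCa2bbD2a
  rot[13] = DD12DD$2CDbCa2bbD2aD
  rot[14] = D12DD$2CDbCa2bbD2aDD
  rot[15] = 12DD$2CDbCa2bbD2aDDD
  rot[16] = 2DD$2CDbCa2bbD2aDDD1
  rot[17] = DD$2CDbCa2bbD2aDDD12
  rot[18] = D$2CDbCa2bbD2aDDD12D
  rot[19] = $2CDbCa2bbD2aDDD12DD
Sorted (with $ < everything):
  sorted[0] = $2CDbCa2bbD2aDDD12DD  (last char: 'D')
  sorted[1] = 12DD$2CDbCa2bbD2aDDD  (last char: 'D')
  sorted[2] = 2CDbCa2bbD2aDDD12DD$  (last char: '$')
  sorted[3] = 2DD$2CDbCa2bbD2aDDD1  (last char: '1')
  sorted[4] = 2aDDD12DD$2CDbCa2bbD  (last char: 'D')
  sorted[5] = 2bbD2aDDD12DD$2CDbCa  (last char: 'a')
  sorted[6] = CDbCa2bbD2aDDD12DD$2  (last char: '2')
  sorted[7] = Ca2bbD2aDDD12DD$2CDb  (last char: 'b')
  sorted[8] = D$2CDbCa2bbD2aDDD12D  (last char: 'D')
  sorted[9] = D12DD$2CDbCa2bbD2aDD  (last char: 'D')
  sorted[10] = D2aDDD12DD$2CDbCa2bb  (last char: 'b')
  sorted[11] = DD$2CDbCa2bbD2aDDD12  (last char: '2')
  sorted[12] = DD12DD$2CDbCa2bbD2aD  (last char: 'D')
  sorted[13] = DDD12DD$2CDbCa2bbD2a  (last char: 'a')
  sorted[14] = DbCa2bbD2aDDD12DD$2C  (last char: 'C')
  sorted[15] = a2bbD2aDDD12DD$2CDbC  (last char: 'C')
  sorted[16] = aDDD12DD$2CDbCa2bbD2  (last char: '2')
  sorted[17] = bCa2bbD2aDDD12DD$2CD  (last char: 'D')
  sorted[18] = bD2aDDD12DD$2CDbCa2b  (last char: 'b')
  sorted[19] = bbD2aDDD12DD$2CDbCa2  (last char: '2')
Last column: DD$1Da2bDDb2DaCC2Db2
Original string S is at sorted index 2

Answer: DD$1Da2bDDb2DaCC2Db2
2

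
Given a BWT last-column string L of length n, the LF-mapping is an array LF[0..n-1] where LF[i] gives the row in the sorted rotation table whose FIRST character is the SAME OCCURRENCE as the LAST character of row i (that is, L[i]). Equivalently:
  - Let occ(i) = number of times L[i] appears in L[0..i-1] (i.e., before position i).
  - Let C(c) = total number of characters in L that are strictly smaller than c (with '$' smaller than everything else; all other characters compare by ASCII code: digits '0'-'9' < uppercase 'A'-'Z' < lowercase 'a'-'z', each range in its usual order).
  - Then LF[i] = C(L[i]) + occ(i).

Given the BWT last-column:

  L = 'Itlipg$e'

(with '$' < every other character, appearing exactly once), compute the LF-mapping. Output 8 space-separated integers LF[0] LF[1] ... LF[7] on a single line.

Char counts: '$':1, 'I':1, 'e':1, 'g':1, 'i':1, 'l':1, 'p':1, 't':1
C (first-col start): C('$')=0, C('I')=1, C('e')=2, C('g')=3, C('i')=4, C('l')=5, C('p')=6, C('t')=7
L[0]='I': occ=0, LF[0]=C('I')+0=1+0=1
L[1]='t': occ=0, LF[1]=C('t')+0=7+0=7
L[2]='l': occ=0, LF[2]=C('l')+0=5+0=5
L[3]='i': occ=0, LF[3]=C('i')+0=4+0=4
L[4]='p': occ=0, LF[4]=C('p')+0=6+0=6
L[5]='g': occ=0, LF[5]=C('g')+0=3+0=3
L[6]='$': occ=0, LF[6]=C('$')+0=0+0=0
L[7]='e': occ=0, LF[7]=C('e')+0=2+0=2

Answer: 1 7 5 4 6 3 0 2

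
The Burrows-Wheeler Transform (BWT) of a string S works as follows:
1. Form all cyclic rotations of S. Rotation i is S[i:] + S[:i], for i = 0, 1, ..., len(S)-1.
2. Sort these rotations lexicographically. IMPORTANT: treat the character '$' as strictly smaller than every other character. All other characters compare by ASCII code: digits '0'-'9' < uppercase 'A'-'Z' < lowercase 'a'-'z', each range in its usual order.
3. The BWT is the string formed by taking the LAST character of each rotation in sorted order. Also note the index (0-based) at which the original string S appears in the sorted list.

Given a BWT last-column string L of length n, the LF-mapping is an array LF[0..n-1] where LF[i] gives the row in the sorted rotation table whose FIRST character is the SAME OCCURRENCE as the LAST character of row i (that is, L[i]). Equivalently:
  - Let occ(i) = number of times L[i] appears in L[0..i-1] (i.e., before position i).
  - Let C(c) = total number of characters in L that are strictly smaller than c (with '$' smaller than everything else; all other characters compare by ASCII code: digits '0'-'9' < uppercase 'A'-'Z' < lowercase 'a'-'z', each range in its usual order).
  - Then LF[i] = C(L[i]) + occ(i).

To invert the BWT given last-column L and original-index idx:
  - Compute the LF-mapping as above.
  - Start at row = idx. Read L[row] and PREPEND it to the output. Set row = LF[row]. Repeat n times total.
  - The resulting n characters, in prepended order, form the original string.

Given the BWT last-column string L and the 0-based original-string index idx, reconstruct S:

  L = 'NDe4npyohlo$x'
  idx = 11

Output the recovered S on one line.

LF mapping: 3 2 4 1 7 10 12 8 5 6 9 0 11
Walk LF starting at row 11, prepending L[row]:
  step 1: row=11, L[11]='$', prepend. Next row=LF[11]=0
  step 2: row=0, L[0]='N', prepend. Next row=LF[0]=3
  step 3: row=3, L[3]='4', prepend. Next row=LF[3]=1
  step 4: row=1, L[1]='D', prepend. Next row=LF[1]=2
  step 5: row=2, L[2]='e', prepend. Next row=LF[2]=4
  step 6: row=4, L[4]='n', prepend. Next row=LF[4]=7
  step 7: row=7, L[7]='o', prepend. Next row=LF[7]=8
  step 8: row=8, L[8]='h', prepend. Next row=LF[8]=5
  step 9: row=5, L[5]='p', prepend. Next row=LF[5]=10
  step 10: row=10, L[10]='o', prepend. Next row=LF[10]=9
  step 11: row=9, L[9]='l', prepend. Next row=LF[9]=6
  step 12: row=6, L[6]='y', prepend. Next row=LF[6]=12
  step 13: row=12, L[12]='x', prepend. Next row=LF[12]=11
Reversed output: xylophoneD4N$

Answer: xylophoneD4N$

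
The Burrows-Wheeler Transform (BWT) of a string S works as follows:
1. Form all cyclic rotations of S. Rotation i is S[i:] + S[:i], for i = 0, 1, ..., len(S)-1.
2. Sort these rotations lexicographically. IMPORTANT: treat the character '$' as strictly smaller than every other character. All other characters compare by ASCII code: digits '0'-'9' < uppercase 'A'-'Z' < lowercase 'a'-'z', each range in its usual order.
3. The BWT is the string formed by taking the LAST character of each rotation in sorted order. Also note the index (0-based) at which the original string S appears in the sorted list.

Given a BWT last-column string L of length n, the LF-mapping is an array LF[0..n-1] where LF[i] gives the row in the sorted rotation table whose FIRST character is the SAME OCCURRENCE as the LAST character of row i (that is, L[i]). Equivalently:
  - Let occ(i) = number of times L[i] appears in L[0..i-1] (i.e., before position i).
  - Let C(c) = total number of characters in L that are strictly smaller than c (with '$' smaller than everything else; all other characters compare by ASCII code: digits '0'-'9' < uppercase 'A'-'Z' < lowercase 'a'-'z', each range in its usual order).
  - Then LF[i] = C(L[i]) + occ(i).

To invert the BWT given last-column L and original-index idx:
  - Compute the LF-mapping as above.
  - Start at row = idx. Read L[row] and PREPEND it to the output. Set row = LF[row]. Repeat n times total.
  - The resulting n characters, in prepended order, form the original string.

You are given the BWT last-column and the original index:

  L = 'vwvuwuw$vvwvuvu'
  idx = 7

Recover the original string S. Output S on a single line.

LF mapping: 5 11 6 1 12 2 13 0 7 8 14 9 3 10 4
Walk LF starting at row 7, prepending L[row]:
  step 1: row=7, L[7]='$', prepend. Next row=LF[7]=0
  step 2: row=0, L[0]='v', prepend. Next row=LF[0]=5
  step 3: row=5, L[5]='u', prepend. Next row=LF[5]=2
  step 4: row=2, L[2]='v', prepend. Next row=LF[2]=6
  step 5: row=6, L[6]='w', prepend. Next row=LF[6]=13
  step 6: row=13, L[13]='v', prepend. Next row=LF[13]=10
  step 7: row=10, L[10]='w', prepend. Next row=LF[10]=14
  step 8: row=14, L[14]='u', prepend. Next row=LF[14]=4
  step 9: row=4, L[4]='w', prepend. Next row=LF[4]=12
  step 10: row=12, L[12]='u', prepend. Next row=LF[12]=3
  step 11: row=3, L[3]='u', prepend. Next row=LF[3]=1
  step 12: row=1, L[1]='w', prepend. Next row=LF[1]=11
  step 13: row=11, L[11]='v', prepend. Next row=LF[11]=9
  step 14: row=9, L[9]='v', prepend. Next row=LF[9]=8
  step 15: row=8, L[8]='v', prepend. Next row=LF[8]=7
Reversed output: vvvwuuwuwvwvuv$

Answer: vvvwuuwuwvwvuv$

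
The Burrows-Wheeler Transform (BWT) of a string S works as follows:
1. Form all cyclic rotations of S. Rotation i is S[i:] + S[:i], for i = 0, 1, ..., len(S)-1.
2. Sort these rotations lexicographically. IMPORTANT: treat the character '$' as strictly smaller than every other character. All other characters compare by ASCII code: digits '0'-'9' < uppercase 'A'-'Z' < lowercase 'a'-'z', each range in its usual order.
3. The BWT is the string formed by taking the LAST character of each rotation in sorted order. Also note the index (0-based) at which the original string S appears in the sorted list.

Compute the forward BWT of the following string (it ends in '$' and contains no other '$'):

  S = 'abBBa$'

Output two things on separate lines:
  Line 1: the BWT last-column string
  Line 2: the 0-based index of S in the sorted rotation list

All 6 rotations (rotation i = S[i:]+S[:i]):
  rot[0] = abBBa$
  rot[1] = bBBa$a
  rot[2] = BBa$ab
  rot[3] = Ba$abB
  rot[4] = a$abBB
  rot[5] = $abBBa
Sorted (with $ < everything):
  sorted[0] = $abBBa  (last char: 'a')
  sorted[1] = BBa$ab  (last char: 'b')
  sorted[2] = Ba$abB  (last char: 'B')
  sorted[3] = a$abBB  (last char: 'B')
  sorted[4] = abBBa$  (last char: '$')
  sorted[5] = bBBa$a  (last char: 'a')
Last column: abBB$a
Original string S is at sorted index 4

Answer: abBB$a
4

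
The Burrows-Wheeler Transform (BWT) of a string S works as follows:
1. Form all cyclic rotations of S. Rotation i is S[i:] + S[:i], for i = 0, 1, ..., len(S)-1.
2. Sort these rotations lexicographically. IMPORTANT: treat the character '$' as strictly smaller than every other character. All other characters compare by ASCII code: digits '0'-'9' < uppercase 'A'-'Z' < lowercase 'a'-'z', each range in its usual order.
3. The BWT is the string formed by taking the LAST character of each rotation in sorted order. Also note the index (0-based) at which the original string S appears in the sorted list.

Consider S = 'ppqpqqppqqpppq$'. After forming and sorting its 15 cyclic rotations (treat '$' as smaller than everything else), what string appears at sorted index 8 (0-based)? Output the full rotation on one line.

Answer: pqqppqqpppq$ppq

Derivation:
All 15 rotations (rotation i = S[i:]+S[:i]):
  rot[0] = ppqpqqppqqpppq$
  rot[1] = pqpqqppqqpppq$p
  rot[2] = qpqqppqqpppq$pp
  rot[3] = pqqppqqpppq$ppq
  rot[4] = qqppqqpppq$ppqp
  rot[5] = qppqqpppq$ppqpq
  rot[6] = ppqqpppq$ppqpqq
  rot[7] = pqqpppq$ppqpqqp
  rot[8] = qqpppq$ppqpqqpp
  rot[9] = qpppq$ppqpqqppq
  rot[10] = pppq$ppqpqqppqq
  rot[11] = ppq$ppqpqqppqqp
  rot[12] = pq$ppqpqqppqqpp
  rot[13] = q$ppqpqqppqqppp
  rot[14] = $ppqpqqppqqpppq
Sorted (with $ < everything):
  sorted[0] = $ppqpqqppqqpppq
  sorted[1] = pppq$ppqpqqppqq
  sorted[2] = ppq$ppqpqqppqqp
  sorted[3] = ppqpqqppqqpppq$
  sorted[4] = ppqqpppq$ppqpqq
  sorted[5] = pq$ppqpqqppqqpp
  sorted[6] = pqpqqppqqpppq$p
  sorted[7] = pqqpppq$ppqpqqp
  sorted[8] = pqqppqqpppq$ppq
  sorted[9] = q$ppqpqqppqqppp
  sorted[10] = qpppq$ppqpqqppq
  sorted[11] = qppqqpppq$ppqpq
  sorted[12] = qpqqppqqpppq$pp
  sorted[13] = qqpppq$ppqpqqpp
  sorted[14] = qqppqqpppq$ppqp
sorted[8] = pqqppqqpppq$ppq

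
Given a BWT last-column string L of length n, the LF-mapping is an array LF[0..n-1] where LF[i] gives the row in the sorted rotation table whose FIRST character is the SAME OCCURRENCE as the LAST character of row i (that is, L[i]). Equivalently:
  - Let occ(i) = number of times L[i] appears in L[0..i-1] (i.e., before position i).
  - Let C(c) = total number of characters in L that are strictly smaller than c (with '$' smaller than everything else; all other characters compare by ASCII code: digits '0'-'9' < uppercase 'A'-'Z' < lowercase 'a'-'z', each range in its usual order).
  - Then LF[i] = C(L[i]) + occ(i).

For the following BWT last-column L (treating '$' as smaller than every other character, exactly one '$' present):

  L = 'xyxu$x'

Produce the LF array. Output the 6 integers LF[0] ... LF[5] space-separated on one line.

Answer: 2 5 3 1 0 4

Derivation:
Char counts: '$':1, 'u':1, 'x':3, 'y':1
C (first-col start): C('$')=0, C('u')=1, C('x')=2, C('y')=5
L[0]='x': occ=0, LF[0]=C('x')+0=2+0=2
L[1]='y': occ=0, LF[1]=C('y')+0=5+0=5
L[2]='x': occ=1, LF[2]=C('x')+1=2+1=3
L[3]='u': occ=0, LF[3]=C('u')+0=1+0=1
L[4]='$': occ=0, LF[4]=C('$')+0=0+0=0
L[5]='x': occ=2, LF[5]=C('x')+2=2+2=4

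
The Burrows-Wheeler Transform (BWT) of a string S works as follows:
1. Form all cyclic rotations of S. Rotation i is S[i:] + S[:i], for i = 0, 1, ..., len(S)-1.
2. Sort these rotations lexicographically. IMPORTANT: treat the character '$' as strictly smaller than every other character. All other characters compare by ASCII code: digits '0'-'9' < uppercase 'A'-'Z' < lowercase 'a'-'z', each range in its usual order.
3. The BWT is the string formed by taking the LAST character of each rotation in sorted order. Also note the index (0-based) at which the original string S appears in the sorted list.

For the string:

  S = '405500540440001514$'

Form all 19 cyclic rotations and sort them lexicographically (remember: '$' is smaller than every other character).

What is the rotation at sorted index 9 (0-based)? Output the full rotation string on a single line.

Answer: 1514$40550054044000

Derivation:
All 19 rotations (rotation i = S[i:]+S[:i]):
  rot[0] = 405500540440001514$
  rot[1] = 05500540440001514$4
  rot[2] = 5500540440001514$40
  rot[3] = 500540440001514$405
  rot[4] = 00540440001514$4055
  rot[5] = 0540440001514$40550
  rot[6] = 540440001514$405500
  rot[7] = 40440001514$4055005
  rot[8] = 0440001514$40550054
  rot[9] = 440001514$405500540
  rot[10] = 40001514$4055005404
  rot[11] = 0001514$40550054044
  rot[12] = 001514$405500540440
  rot[13] = 01514$4055005404400
  rot[14] = 1514$40550054044000
  rot[15] = 514$405500540440001
  rot[16] = 14$4055005404400015
  rot[17] = 4$40550054044000151
  rot[18] = $405500540440001514
Sorted (with $ < everything):
  sorted[0] = $405500540440001514
  sorted[1] = 0001514$40550054044
  sorted[2] = 001514$405500540440
  sorted[3] = 00540440001514$4055
  sorted[4] = 01514$4055005404400
  sorted[5] = 0440001514$40550054
  sorted[6] = 0540440001514$40550
  sorted[7] = 05500540440001514$4
  sorted[8] = 14$4055005404400015
  sorted[9] = 1514$40550054044000
  sorted[10] = 4$40550054044000151
  sorted[11] = 40001514$4055005404
  sorted[12] = 40440001514$4055005
  sorted[13] = 405500540440001514$
  sorted[14] = 440001514$405500540
  sorted[15] = 500540440001514$405
  sorted[16] = 514$405500540440001
  sorted[17] = 540440001514$405500
  sorted[18] = 5500540440001514$40
sorted[9] = 1514$40550054044000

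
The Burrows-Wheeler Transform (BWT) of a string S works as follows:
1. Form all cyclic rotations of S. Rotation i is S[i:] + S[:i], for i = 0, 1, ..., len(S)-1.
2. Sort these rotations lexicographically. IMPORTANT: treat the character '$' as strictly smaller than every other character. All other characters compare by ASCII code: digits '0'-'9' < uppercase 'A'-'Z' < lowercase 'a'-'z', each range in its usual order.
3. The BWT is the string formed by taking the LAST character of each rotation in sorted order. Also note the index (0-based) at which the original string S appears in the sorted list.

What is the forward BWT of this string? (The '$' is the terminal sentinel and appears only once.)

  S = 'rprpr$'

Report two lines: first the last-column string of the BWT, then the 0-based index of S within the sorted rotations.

Answer: rrrpp$
5

Derivation:
All 6 rotations (rotation i = S[i:]+S[:i]):
  rot[0] = rprpr$
  rot[1] = prpr$r
  rot[2] = rpr$rp
  rot[3] = pr$rpr
  rot[4] = r$rprp
  rot[5] = $rprpr
Sorted (with $ < everything):
  sorted[0] = $rprpr  (last char: 'r')
  sorted[1] = pr$rpr  (last char: 'r')
  sorted[2] = prpr$r  (last char: 'r')
  sorted[3] = r$rprp  (last char: 'p')
  sorted[4] = rpr$rp  (last char: 'p')
  sorted[5] = rprpr$  (last char: '$')
Last column: rrrpp$
Original string S is at sorted index 5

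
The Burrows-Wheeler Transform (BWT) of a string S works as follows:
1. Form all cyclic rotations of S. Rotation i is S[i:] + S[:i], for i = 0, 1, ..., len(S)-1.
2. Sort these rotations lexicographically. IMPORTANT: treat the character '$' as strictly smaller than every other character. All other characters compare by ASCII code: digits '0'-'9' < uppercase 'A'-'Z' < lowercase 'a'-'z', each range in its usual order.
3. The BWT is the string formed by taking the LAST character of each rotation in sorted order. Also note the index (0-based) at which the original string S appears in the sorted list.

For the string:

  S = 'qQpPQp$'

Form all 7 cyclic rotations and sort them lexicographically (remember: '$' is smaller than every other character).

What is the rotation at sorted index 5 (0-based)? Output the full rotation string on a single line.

Answer: pPQp$qQ

Derivation:
All 7 rotations (rotation i = S[i:]+S[:i]):
  rot[0] = qQpPQp$
  rot[1] = QpPQp$q
  rot[2] = pPQp$qQ
  rot[3] = PQp$qQp
  rot[4] = Qp$qQpP
  rot[5] = p$qQpPQ
  rot[6] = $qQpPQp
Sorted (with $ < everything):
  sorted[0] = $qQpPQp
  sorted[1] = PQp$qQp
  sorted[2] = Qp$qQpP
  sorted[3] = QpPQp$q
  sorted[4] = p$qQpPQ
  sorted[5] = pPQp$qQ
  sorted[6] = qQpPQp$
sorted[5] = pPQp$qQ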